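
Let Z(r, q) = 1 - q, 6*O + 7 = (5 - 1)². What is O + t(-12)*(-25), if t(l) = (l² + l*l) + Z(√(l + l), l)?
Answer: -15047/2 ≈ -7523.5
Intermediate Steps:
O = 3/2 (O = -7/6 + (5 - 1)²/6 = -7/6 + (⅙)*4² = -7/6 + (⅙)*16 = -7/6 + 8/3 = 3/2 ≈ 1.5000)
t(l) = 1 - l + 2*l² (t(l) = (l² + l*l) + (1 - l) = (l² + l²) + (1 - l) = 2*l² + (1 - l) = 1 - l + 2*l²)
O + t(-12)*(-25) = 3/2 + (1 - 1*(-12) + 2*(-12)²)*(-25) = 3/2 + (1 + 12 + 2*144)*(-25) = 3/2 + (1 + 12 + 288)*(-25) = 3/2 + 301*(-25) = 3/2 - 7525 = -15047/2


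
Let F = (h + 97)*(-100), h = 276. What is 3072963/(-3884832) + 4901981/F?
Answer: -1596499514341/12075352800 ≈ -132.21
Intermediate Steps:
F = -37300 (F = (276 + 97)*(-100) = 373*(-100) = -37300)
3072963/(-3884832) + 4901981/F = 3072963/(-3884832) + 4901981/(-37300) = 3072963*(-1/3884832) + 4901981*(-1/37300) = -1024321/1294944 - 4901981/37300 = -1596499514341/12075352800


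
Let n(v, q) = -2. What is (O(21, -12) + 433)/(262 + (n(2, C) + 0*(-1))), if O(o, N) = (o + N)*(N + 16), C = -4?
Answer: 469/260 ≈ 1.8038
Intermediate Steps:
O(o, N) = (16 + N)*(N + o) (O(o, N) = (N + o)*(16 + N) = (16 + N)*(N + o))
(O(21, -12) + 433)/(262 + (n(2, C) + 0*(-1))) = (((-12)² + 16*(-12) + 16*21 - 12*21) + 433)/(262 + (-2 + 0*(-1))) = ((144 - 192 + 336 - 252) + 433)/(262 + (-2 + 0)) = (36 + 433)/(262 - 2) = 469/260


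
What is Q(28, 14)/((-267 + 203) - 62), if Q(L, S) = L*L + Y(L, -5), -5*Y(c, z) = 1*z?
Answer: -785/126 ≈ -6.2302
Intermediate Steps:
Y(c, z) = -z/5
Q(L, S) = 1 + L**2 (Q(L, S) = L*L - 1/5*(-5) = L**2 + 1 = 1 + L**2)
Q(28, 14)/((-267 + 203) - 62) = (1 + 28**2)/((-267 + 203) - 62) = (1 + 784)/(-64 - 62) = 785/(-126) = 785*(-1/126) = -785/126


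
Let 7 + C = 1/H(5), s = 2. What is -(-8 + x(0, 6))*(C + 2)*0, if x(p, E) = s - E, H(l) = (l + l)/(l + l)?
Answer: 0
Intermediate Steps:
H(l) = 1 (H(l) = (2*l)/((2*l)) = (2*l)*(1/(2*l)) = 1)
x(p, E) = 2 - E
C = -6 (C = -7 + 1/1 = -7 + 1*1 = -7 + 1 = -6)
-(-8 + x(0, 6))*(C + 2)*0 = -(-8 + (2 - 1*6))*(-6 + 2)*0 = -(-8 + (2 - 6))*(-4)*0 = -(-8 - 4)*(-4)*0 = -(-12)*(-4)*0 = -1*48*0 = -48*0 = 0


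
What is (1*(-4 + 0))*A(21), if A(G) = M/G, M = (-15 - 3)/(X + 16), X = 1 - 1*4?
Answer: 24/91 ≈ 0.26374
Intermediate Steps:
X = -3 (X = 1 - 4 = -3)
M = -18/13 (M = (-15 - 3)/(-3 + 16) = -18/13 ≈ -1.3846)
A(G) = -18/(13*G)
(1*(-4 + 0))*A(21) = (1*(-4 + 0))*(-18/13/21) = (1*(-4))*(-18/13*1/21) = -4*(-6/91) = 24/91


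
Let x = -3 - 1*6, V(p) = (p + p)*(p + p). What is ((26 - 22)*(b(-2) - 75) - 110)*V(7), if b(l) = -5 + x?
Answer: -91336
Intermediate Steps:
V(p) = 4*p² (V(p) = (2*p)*(2*p) = 4*p²)
x = -9 (x = -3 - 6 = -9)
b(l) = -14 (b(l) = -5 - 9 = -14)
((26 - 22)*(b(-2) - 75) - 110)*V(7) = ((26 - 22)*(-14 - 75) - 110)*(4*7²) = (4*(-89) - 110)*(4*49) = (-356 - 110)*196 = -466*196 = -91336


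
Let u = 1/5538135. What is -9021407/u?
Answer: -49961769855945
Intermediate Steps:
u = 1/5538135 ≈ 1.8057e-7
-9021407/u = -9021407/1/5538135 = -9021407*5538135 = -49961769855945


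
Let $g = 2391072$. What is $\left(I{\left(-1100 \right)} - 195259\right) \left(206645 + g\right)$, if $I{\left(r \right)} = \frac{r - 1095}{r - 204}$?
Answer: $- \frac{661419119319897}{1304} \approx -5.0722 \cdot 10^{11}$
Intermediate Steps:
$I{\left(r \right)} = \frac{-1095 + r}{-204 + r}$
$\left(I{\left(-1100 \right)} - 195259\right) \left(206645 + g\right) = \left(\frac{-1095 - 1100}{-204 - 1100} - 195259\right) \left(206645 + 2391072\right) = \left(\frac{1}{-1304} \left(-2195\right) - 195259\right) 2597717 = \left(\left(- \frac{1}{1304}\right) \left(-2195\right) - 195259\right) 2597717 = \left(\frac{2195}{1304} - 195259\right) 2597717 = \left(- \frac{254615541}{1304}\right) 2597717 = - \frac{661419119319897}{1304}$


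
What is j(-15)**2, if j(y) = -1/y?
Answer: 1/225 ≈ 0.0044444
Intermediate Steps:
j(y) = -1/y
j(-15)**2 = (-1/(-15))**2 = (-1*(-1/15))**2 = (1/15)**2 = 1/225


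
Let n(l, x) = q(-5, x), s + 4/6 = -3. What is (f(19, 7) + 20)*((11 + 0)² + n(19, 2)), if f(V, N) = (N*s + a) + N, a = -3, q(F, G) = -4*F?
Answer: -235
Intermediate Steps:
s = -11/3 (s = -⅔ - 3 = -11/3 ≈ -3.6667)
n(l, x) = 20 (n(l, x) = -4*(-5) = 20)
f(V, N) = -3 - 8*N/3 (f(V, N) = (N*(-11/3) - 3) + N = (-11*N/3 - 3) + N = (-3 - 11*N/3) + N = -3 - 8*N/3)
(f(19, 7) + 20)*((11 + 0)² + n(19, 2)) = ((-3 - 8/3*7) + 20)*((11 + 0)² + 20) = ((-3 - 56/3) + 20)*(11² + 20) = (-65/3 + 20)*(121 + 20) = -5/3*141 = -235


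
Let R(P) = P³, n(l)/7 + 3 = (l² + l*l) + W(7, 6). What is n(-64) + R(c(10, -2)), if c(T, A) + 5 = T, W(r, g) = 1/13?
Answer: 746831/13 ≈ 57449.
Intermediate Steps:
W(r, g) = 1/13
n(l) = -266/13 + 14*l² (n(l) = -21 + 7*((l² + l*l) + 1/13) = -21 + 7*((l² + l²) + 1/13) = -21 + 7*(2*l² + 1/13) = -21 + 7*(1/13 + 2*l²) = -21 + (7/13 + 14*l²) = -266/13 + 14*l²)
c(T, A) = -5 + T
n(-64) + R(c(10, -2)) = (-266/13 + 14*(-64)²) + (-5 + 10)³ = (-266/13 + 14*4096) + 5³ = (-266/13 + 57344) + 125 = 745206/13 + 125 = 746831/13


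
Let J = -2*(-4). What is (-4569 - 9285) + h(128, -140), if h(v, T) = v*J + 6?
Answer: -12824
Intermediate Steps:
J = 8
h(v, T) = 6 + 8*v (h(v, T) = v*8 + 6 = 8*v + 6 = 6 + 8*v)
(-4569 - 9285) + h(128, -140) = (-4569 - 9285) + (6 + 8*128) = -13854 + (6 + 1024) = -13854 + 1030 = -12824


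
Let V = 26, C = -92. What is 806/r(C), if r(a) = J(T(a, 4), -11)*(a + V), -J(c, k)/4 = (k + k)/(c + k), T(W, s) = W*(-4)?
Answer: -47957/968 ≈ -49.542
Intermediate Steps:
T(W, s) = -4*W
J(c, k) = -8*k/(c + k) (J(c, k) = -4*(k + k)/(c + k) = -4*2*k/(c + k) = -8*k/(c + k))
r(a) = 88*(26 + a)/(-11 - 4*a) (r(a) = (-8*(-11)/(-4*a - 11))*(a + 26) = (-8*(-11)/(-11 - 4*a))*(26 + a) = (88/(-11 - 4*a))*(26 + a) = 88*(26 + a)/(-11 - 4*a))
806/r(C) = 806/((88*(-26 - 1*(-92))/(11 + 4*(-92)))) = 806/((88*(-26 + 92)/(11 - 368))) = 806/((88*66/(-357))) = 806/((88*(-1/357)*66)) = 806/(-1936/119) = 806*(-119/1936) = -47957/968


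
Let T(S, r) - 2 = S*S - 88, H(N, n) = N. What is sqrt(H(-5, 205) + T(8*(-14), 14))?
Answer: sqrt(12453) ≈ 111.59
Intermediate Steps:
T(S, r) = -86 + S**2 (T(S, r) = 2 + (S*S - 88) = 2 + (S**2 - 88) = 2 + (-88 + S**2) = -86 + S**2)
sqrt(H(-5, 205) + T(8*(-14), 14)) = sqrt(-5 + (-86 + (8*(-14))**2)) = sqrt(-5 + (-86 + (-112)**2)) = sqrt(-5 + (-86 + 12544)) = sqrt(-5 + 12458) = sqrt(12453)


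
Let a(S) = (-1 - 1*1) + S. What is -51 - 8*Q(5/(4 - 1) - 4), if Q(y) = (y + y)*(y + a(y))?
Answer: -2699/9 ≈ -299.89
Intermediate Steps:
a(S) = -2 + S (a(S) = (-1 - 1) + S = -2 + S)
Q(y) = 2*y*(-2 + 2*y) (Q(y) = (y + y)*(y + (-2 + y)) = (2*y)*(-2 + 2*y) = 2*y*(-2 + 2*y))
-51 - 8*Q(5/(4 - 1) - 4) = -51 - 32*(5/(4 - 1) - 4)*(-1 + (5/(4 - 1) - 4)) = -51 - 32*(5/3 - 4)*(-1 + (5/3 - 4)) = -51 - 32*(-7)*(-1 - 7/3)/3 = -51 - 32*(-7)*(-10)/(3*3) = -51 - 8*280/9 = -51 - 2240/9 = -2699/9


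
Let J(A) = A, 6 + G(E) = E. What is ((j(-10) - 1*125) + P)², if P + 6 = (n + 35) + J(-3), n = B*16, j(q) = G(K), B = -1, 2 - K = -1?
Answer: 13924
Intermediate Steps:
K = 3 (K = 2 - 1*(-1) = 2 + 1 = 3)
G(E) = -6 + E
j(q) = -3 (j(q) = -6 + 3 = -3)
n = -16 (n = -1*16 = -16)
P = 10 (P = -6 + ((-16 + 35) - 3) = -6 + (19 - 3) = -6 + 16 = 10)
((j(-10) - 1*125) + P)² = ((-3 - 1*125) + 10)² = ((-3 - 125) + 10)² = (-128 + 10)² = (-118)² = 13924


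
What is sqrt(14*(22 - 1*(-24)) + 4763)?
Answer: sqrt(5407) ≈ 73.532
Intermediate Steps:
sqrt(14*(22 - 1*(-24)) + 4763) = sqrt(14*(22 + 24) + 4763) = sqrt(14*46 + 4763) = sqrt(644 + 4763) = sqrt(5407)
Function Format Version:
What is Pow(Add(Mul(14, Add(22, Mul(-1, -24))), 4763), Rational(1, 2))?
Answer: Pow(5407, Rational(1, 2)) ≈ 73.532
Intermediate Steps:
Pow(Add(Mul(14, Add(22, Mul(-1, -24))), 4763), Rational(1, 2)) = Pow(Add(Mul(14, Add(22, 24)), 4763), Rational(1, 2)) = Pow(Add(Mul(14, 46), 4763), Rational(1, 2)) = Pow(Add(644, 4763), Rational(1, 2)) = Pow(5407, Rational(1, 2))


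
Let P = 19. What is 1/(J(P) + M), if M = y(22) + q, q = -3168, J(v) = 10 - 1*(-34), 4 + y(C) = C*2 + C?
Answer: -1/3062 ≈ -0.00032658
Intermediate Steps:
y(C) = -4 + 3*C (y(C) = -4 + (C*2 + C) = -4 + (2*C + C) = -4 + 3*C)
J(v) = 44 (J(v) = 10 + 34 = 44)
M = -3106 (M = (-4 + 3*22) - 3168 = (-4 + 66) - 3168 = 62 - 3168 = -3106)
1/(J(P) + M) = 1/(44 - 3106) = 1/(-3062) = -1/3062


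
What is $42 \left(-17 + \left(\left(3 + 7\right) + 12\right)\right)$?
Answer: $210$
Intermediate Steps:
$42 \left(-17 + \left(\left(3 + 7\right) + 12\right)\right) = 42 \left(-17 + \left(10 + 12\right)\right) = 42 \left(-17 + 22\right) = 42 \cdot 5 = 210$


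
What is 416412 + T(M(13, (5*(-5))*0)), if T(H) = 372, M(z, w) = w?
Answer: 416784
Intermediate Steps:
416412 + T(M(13, (5*(-5))*0)) = 416412 + 372 = 416784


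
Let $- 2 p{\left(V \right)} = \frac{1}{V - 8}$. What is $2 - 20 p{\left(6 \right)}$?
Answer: $-3$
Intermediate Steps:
$p{\left(V \right)} = - \frac{1}{2 \left(-8 + V\right)}$ ($p{\left(V \right)} = - \frac{1}{2 \left(V - 8\right)} = - \frac{1}{2 \left(-8 + V\right)}$)
$2 - 20 p{\left(6 \right)} = 2 - 20 \left(- \frac{1}{-16 + 2 \cdot 6}\right) = 2 - 20 \left(- \frac{1}{-16 + 12}\right) = 2 - 20 \left(- \frac{1}{-4}\right) = 2 - 20 \left(\left(-1\right) \left(- \frac{1}{4}\right)\right) = 2 - 5 = -3$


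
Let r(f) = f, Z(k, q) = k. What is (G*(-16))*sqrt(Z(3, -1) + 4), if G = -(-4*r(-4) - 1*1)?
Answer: 240*sqrt(7) ≈ 634.98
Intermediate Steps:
G = -15 (G = -(-4*(-4) - 1*1) = -(16 - 1) = -1*15 = -15)
(G*(-16))*sqrt(Z(3, -1) + 4) = (-15*(-16))*sqrt(3 + 4) = 240*sqrt(7)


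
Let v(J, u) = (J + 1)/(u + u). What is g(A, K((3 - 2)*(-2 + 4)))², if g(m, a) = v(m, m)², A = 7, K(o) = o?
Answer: 256/2401 ≈ 0.10662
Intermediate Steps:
v(J, u) = (1 + J)/(2*u) (v(J, u) = (1 + J)/((2*u)) = (1 + J)*(1/(2*u)) = (1 + J)/(2*u))
g(m, a) = (1 + m)²/(4*m²) (g(m, a) = ((1 + m)/(2*m))² = (1 + m)²/(4*m²))
g(A, K((3 - 2)*(-2 + 4)))² = ((¼)*(1 + 7)²/7²)² = ((¼)*(1/49)*8²)² = ((¼)*(1/49)*64)² = (16/49)² = 256/2401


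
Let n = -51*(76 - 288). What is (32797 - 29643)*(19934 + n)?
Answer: 96972884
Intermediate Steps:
n = 10812 (n = -51*(-212) = 10812)
(32797 - 29643)*(19934 + n) = (32797 - 29643)*(19934 + 10812) = 3154*30746 = 96972884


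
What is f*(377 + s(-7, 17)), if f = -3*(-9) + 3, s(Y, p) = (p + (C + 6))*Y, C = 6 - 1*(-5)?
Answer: 4170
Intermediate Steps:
C = 11 (C = 6 + 5 = 11)
s(Y, p) = Y*(17 + p) (s(Y, p) = (p + (11 + 6))*Y = (p + 17)*Y = (17 + p)*Y = Y*(17 + p))
f = 30 (f = 27 + 3 = 30)
f*(377 + s(-7, 17)) = 30*(377 - 7*(17 + 17)) = 30*(377 - 7*34) = 30*(377 - 238) = 30*139 = 4170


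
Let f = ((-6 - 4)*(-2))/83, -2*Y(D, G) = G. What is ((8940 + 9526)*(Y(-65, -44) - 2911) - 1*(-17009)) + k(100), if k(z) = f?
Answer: -4426494975/83 ≈ -5.3331e+7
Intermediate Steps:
Y(D, G) = -G/2
f = 20/83 (f = -10*(-2)*(1/83) = 20*(1/83) = 20/83 ≈ 0.24096)
k(z) = 20/83
((8940 + 9526)*(Y(-65, -44) - 2911) - 1*(-17009)) + k(100) = ((8940 + 9526)*(-½*(-44) - 2911) - 1*(-17009)) + 20/83 = (18466*(22 - 2911) + 17009) + 20/83 = (18466*(-2889) + 17009) + 20/83 = (-53348274 + 17009) + 20/83 = -53331265 + 20/83 = -4426494975/83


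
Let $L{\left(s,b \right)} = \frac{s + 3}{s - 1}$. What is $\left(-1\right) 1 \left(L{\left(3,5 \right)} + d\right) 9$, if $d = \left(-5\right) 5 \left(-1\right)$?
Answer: $-252$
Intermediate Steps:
$L{\left(s,b \right)} = \frac{3 + s}{-1 + s}$
$d = 25$ ($d = \left(-25\right) \left(-1\right) = 25$)
$\left(-1\right) 1 \left(L{\left(3,5 \right)} + d\right) 9 = \left(-1\right) 1 \left(\frac{3 + 3}{-1 + 3} + 25\right) 9 = - (\frac{1}{2} \cdot 6 + 25) 9 = - (3 + 25) 9 = \left(-1\right) 28 \cdot 9 = \left(-28\right) 9 = -252$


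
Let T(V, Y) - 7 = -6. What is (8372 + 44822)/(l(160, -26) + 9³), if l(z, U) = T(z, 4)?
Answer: 26597/365 ≈ 72.869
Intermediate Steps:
T(V, Y) = 1 (T(V, Y) = 7 - 6 = 1)
l(z, U) = 1
(8372 + 44822)/(l(160, -26) + 9³) = (8372 + 44822)/(1 + 9³) = 53194/(1 + 729) = 53194/730 = 53194*(1/730) = 26597/365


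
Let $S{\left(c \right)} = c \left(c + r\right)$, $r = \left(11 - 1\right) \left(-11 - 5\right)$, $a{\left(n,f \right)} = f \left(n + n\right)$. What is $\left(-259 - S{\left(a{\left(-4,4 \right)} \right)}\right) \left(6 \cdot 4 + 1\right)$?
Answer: $-160075$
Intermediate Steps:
$a{\left(n,f \right)} = 2 f n$ ($a{\left(n,f \right)} = f 2 n = 2 f n$)
$r = -160$ ($r = 10 \left(-16\right) = -160$)
$S{\left(c \right)} = c \left(-160 + c\right)$ ($S{\left(c \right)} = c \left(c - 160\right) = c \left(-160 + c\right)$)
$\left(-259 - S{\left(a{\left(-4,4 \right)} \right)}\right) \left(6 \cdot 4 + 1\right) = \left(-259 - 2 \cdot 4 \left(-4\right) \left(-160 + 2 \cdot 4 \left(-4\right)\right)\right) \left(6 \cdot 4 + 1\right) = \left(-259 - - 32 \left(-160 - 32\right)\right) \left(24 + 1\right) = \left(-259 - \left(-32\right) \left(-192\right)\right) 25 = \left(-259 - 6144\right) 25 = \left(-6403\right) 25 = -160075$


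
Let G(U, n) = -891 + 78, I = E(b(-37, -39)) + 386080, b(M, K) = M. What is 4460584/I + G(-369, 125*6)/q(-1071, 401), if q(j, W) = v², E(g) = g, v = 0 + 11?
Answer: 225877705/46711203 ≈ 4.8356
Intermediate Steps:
v = 11
q(j, W) = 121 (q(j, W) = 11² = 121)
I = 386043 (I = -37 + 386080 = 386043)
G(U, n) = -813
4460584/I + G(-369, 125*6)/q(-1071, 401) = 4460584/386043 - 813/121 = 225877705/46711203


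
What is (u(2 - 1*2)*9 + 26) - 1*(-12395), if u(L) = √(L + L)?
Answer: 12421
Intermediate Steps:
u(L) = √2*√L (u(L) = √(2*L) = √2*√L)
(u(2 - 1*2)*9 + 26) - 1*(-12395) = ((√2*√(2 - 1*2))*9 + 26) - 1*(-12395) = ((√2*√(2 - 2))*9 + 26) + 12395 = ((√2*√0)*9 + 26) + 12395 = ((√2*0)*9 + 26) + 12395 = (0*9 + 26) + 12395 = (0 + 26) + 12395 = 26 + 12395 = 12421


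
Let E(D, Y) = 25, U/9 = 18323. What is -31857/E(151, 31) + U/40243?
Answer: -1277898576/1006075 ≈ -1270.2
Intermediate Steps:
U = 164907 (U = 9*18323 = 164907)
-31857/E(151, 31) + U/40243 = -31857/25 + 164907/40243 = -1277898576/1006075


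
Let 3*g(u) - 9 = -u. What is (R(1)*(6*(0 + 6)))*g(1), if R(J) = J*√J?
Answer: 96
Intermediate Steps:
g(u) = 3 - u/3 (g(u) = 3 + (-u)/3 = 3 - u/3)
R(J) = J^(3/2)
(R(1)*(6*(0 + 6)))*g(1) = (1^(3/2)*(6*(0 + 6)))*(3 - ⅓*1) = (1*(6*6))*(3 - ⅓) = (1*36)*(8/3) = 36*(8/3) = 96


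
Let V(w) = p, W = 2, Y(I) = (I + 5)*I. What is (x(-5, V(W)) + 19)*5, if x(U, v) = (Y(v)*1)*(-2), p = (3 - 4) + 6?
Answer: -405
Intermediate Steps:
Y(I) = I*(5 + I) (Y(I) = (5 + I)*I = I*(5 + I))
p = 5 (p = -1 + 6 = 5)
V(w) = 5
x(U, v) = -2*v*(5 + v) (x(U, v) = ((v*(5 + v))*1)*(-2) = (v*(5 + v))*(-2) = -2*v*(5 + v))
(x(-5, V(W)) + 19)*5 = (-2*5*(5 + 5) + 19)*5 = (-2*5*10 + 19)*5 = (-100 + 19)*5 = -81*5 = -405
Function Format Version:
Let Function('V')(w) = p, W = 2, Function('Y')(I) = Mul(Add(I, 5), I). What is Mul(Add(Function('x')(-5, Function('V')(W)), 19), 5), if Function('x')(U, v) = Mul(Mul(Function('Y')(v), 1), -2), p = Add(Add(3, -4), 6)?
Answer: -405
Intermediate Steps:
Function('Y')(I) = Mul(I, Add(5, I)) (Function('Y')(I) = Mul(Add(5, I), I) = Mul(I, Add(5, I)))
p = 5 (p = Add(-1, 6) = 5)
Function('V')(w) = 5
Function('x')(U, v) = Mul(-2, v, Add(5, v)) (Function('x')(U, v) = Mul(Mul(Mul(v, Add(5, v)), 1), -2) = Mul(Mul(v, Add(5, v)), -2) = Mul(-2, v, Add(5, v)))
Mul(Add(Function('x')(-5, Function('V')(W)), 19), 5) = Mul(Add(Mul(-2, 5, Add(5, 5)), 19), 5) = Mul(Add(Mul(-2, 5, 10), 19), 5) = Mul(Add(-100, 19), 5) = Mul(-81, 5) = -405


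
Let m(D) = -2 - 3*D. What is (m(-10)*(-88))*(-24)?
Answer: 59136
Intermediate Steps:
(m(-10)*(-88))*(-24) = ((-2 - 3*(-10))*(-88))*(-24) = ((-2 + 30)*(-88))*(-24) = (28*(-88))*(-24) = -2464*(-24) = 59136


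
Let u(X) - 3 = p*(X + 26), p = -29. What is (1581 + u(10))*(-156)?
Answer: -84240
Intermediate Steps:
u(X) = -751 - 29*X (u(X) = 3 - 29*(X + 26) = 3 - 29*(26 + X) = 3 + (-754 - 29*X) = -751 - 29*X)
(1581 + u(10))*(-156) = (1581 + (-751 - 29*10))*(-156) = (1581 + (-751 - 290))*(-156) = (1581 - 1041)*(-156) = 540*(-156) = -84240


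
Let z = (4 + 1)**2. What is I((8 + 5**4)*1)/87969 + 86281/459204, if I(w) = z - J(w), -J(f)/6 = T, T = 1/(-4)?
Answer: 844538287/4488412964 ≈ 0.18816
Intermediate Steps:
T = -1/4 ≈ -0.25000
J(f) = 3/2 (J(f) = -6*(-1/4) = 3/2)
z = 25 (z = 5**2 = 25)
I(w) = 47/2 (I(w) = 25 - 1*3/2 = 25 - 3/2 = 47/2)
I((8 + 5**4)*1)/87969 + 86281/459204 = (47/2)/87969 + 86281/459204 = (47/2)*(1/87969) + 86281*(1/459204) = 47/175938 + 86281/459204 = 844538287/4488412964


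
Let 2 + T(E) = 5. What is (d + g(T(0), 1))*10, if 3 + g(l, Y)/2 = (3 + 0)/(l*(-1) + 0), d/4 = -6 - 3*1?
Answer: -440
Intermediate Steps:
T(E) = 3 (T(E) = -2 + 5 = 3)
d = -36 (d = 4*(-6 - 3*1) = 4*(-6 - 3) = 4*(-9) = -36)
g(l, Y) = -6 - 6/l (g(l, Y) = -6 + 2*((3 + 0)/(l*(-1) + 0)) = -6 + 2*(3/(-l + 0)) = -6 + 2*(3/((-l))) = -6 + 2*(3*(-1/l)) = -6 + 2*(-3/l) = -6 - 6/l)
(d + g(T(0), 1))*10 = (-36 + (-6 - 6/3))*10 = (-36 + (-6 - 6*1/3))*10 = (-36 + (-6 - 2))*10 = (-36 - 8)*10 = -44*10 = -440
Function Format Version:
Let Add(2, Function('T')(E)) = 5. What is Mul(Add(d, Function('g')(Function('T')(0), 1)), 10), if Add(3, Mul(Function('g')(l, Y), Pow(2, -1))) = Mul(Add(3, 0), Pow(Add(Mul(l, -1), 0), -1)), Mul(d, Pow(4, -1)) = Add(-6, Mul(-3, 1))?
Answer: -440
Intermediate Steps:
Function('T')(E) = 3 (Function('T')(E) = Add(-2, 5) = 3)
d = -36 (d = Mul(4, Add(-6, Mul(-3, 1))) = Mul(4, Add(-6, -3)) = Mul(4, -9) = -36)
Function('g')(l, Y) = Add(-6, Mul(-6, Pow(l, -1))) (Function('g')(l, Y) = Add(-6, Mul(2, Mul(Add(3, 0), Pow(Add(Mul(l, -1), 0), -1)))) = Add(-6, Mul(2, Mul(3, Pow(Add(Mul(-1, l), 0), -1)))) = Add(-6, Mul(2, Mul(3, Pow(Mul(-1, l), -1)))) = Add(-6, Mul(2, Mul(3, Mul(-1, Pow(l, -1))))) = Add(-6, Mul(2, Mul(-3, Pow(l, -1)))) = Add(-6, Mul(-6, Pow(l, -1))))
Mul(Add(d, Function('g')(Function('T')(0), 1)), 10) = Mul(Add(-36, Add(-6, Mul(-6, Pow(3, -1)))), 10) = Mul(Add(-36, Add(-6, Mul(-6, Rational(1, 3)))), 10) = Mul(Add(-36, Add(-6, -2)), 10) = Mul(Add(-36, -8), 10) = Mul(-44, 10) = -440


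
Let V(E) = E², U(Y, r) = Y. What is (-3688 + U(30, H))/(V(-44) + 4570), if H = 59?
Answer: -1829/3253 ≈ -0.56225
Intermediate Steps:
(-3688 + U(30, H))/(V(-44) + 4570) = (-3688 + 30)/((-44)² + 4570) = -3658/(1936 + 4570) = -3658/6506 = -3658*1/6506 = -1829/3253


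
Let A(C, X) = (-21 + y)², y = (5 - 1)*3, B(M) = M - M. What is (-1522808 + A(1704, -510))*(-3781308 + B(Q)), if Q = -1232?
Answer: 5757899786916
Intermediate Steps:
B(M) = 0
y = 12 (y = 4*3 = 12)
A(C, X) = 81 (A(C, X) = (-21 + 12)² = (-9)² = 81)
(-1522808 + A(1704, -510))*(-3781308 + B(Q)) = (-1522808 + 81)*(-3781308 + 0) = -1522727*(-3781308) = 5757899786916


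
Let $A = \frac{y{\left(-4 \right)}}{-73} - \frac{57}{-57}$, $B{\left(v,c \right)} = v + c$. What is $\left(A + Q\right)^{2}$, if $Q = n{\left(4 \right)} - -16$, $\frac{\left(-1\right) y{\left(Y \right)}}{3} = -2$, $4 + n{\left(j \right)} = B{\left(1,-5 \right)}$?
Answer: $\frac{423801}{5329} \approx 79.527$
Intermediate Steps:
$B{\left(v,c \right)} = c + v$
$n{\left(j \right)} = -8$ ($n{\left(j \right)} = -4 + \left(-5 + 1\right) = -4 - 4 = -8$)
$y{\left(Y \right)} = 6$ ($y{\left(Y \right)} = \left(-3\right) \left(-2\right) = 6$)
$A = \frac{67}{73}$ ($A = \frac{6}{-73} - \frac{57}{-57} = 6 \left(- \frac{1}{73}\right) - -1 = - \frac{6}{73} + 1 = \frac{67}{73} \approx 0.91781$)
$Q = 8$ ($Q = -8 - -16 = -8 + 16 = 8$)
$\left(A + Q\right)^{2} = \left(\frac{67}{73} + 8\right)^{2} = \left(\frac{651}{73}\right)^{2} = \frac{423801}{5329}$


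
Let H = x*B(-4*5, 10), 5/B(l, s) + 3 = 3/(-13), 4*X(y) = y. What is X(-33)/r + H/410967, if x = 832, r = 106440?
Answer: -3932450177/1224813169440 ≈ -0.0032107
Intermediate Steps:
X(y) = y/4
B(l, s) = -65/42 (B(l, s) = 5/(-3 + 3/(-13)) = 5/(-3 + 3*(-1/13)) = 5/(-3 - 3/13) = 5/(-42/13) = 5*(-13/42) = -65/42)
H = -27040/21 (H = 832*(-65/42) = -27040/21 ≈ -1287.6)
X(-33)/r + H/410967 = ((¼)*(-33))/106440 - 27040/21/410967 = -33/4*1/106440 - 27040/21*1/410967 = -11/141920 - 27040/8630307 = -3932450177/1224813169440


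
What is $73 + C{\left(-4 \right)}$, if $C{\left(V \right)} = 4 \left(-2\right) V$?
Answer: $105$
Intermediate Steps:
$C{\left(V \right)} = - 8 V$
$73 + C{\left(-4 \right)} = 73 - -32 = 73 + 32 = 105$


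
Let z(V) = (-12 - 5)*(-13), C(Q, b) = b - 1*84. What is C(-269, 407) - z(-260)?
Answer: 102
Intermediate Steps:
C(Q, b) = -84 + b (C(Q, b) = b - 84 = -84 + b)
z(V) = 221 (z(V) = -17*(-13) = 221)
C(-269, 407) - z(-260) = (-84 + 407) - 1*221 = 323 - 221 = 102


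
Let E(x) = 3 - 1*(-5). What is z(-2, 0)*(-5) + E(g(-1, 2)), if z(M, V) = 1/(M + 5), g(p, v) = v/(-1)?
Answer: 19/3 ≈ 6.3333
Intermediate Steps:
g(p, v) = -v (g(p, v) = v*(-1) = -v)
z(M, V) = 1/(5 + M)
E(x) = 8 (E(x) = 3 + 5 = 8)
z(-2, 0)*(-5) + E(g(-1, 2)) = -5/(5 - 2) + 8 = -5/3 + 8 = 19/3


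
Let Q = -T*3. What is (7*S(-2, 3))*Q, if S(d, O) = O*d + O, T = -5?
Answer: -315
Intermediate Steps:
S(d, O) = O + O*d
Q = 15 (Q = -1*(-5)*3 = 5*3 = 15)
(7*S(-2, 3))*Q = (7*(3*(1 - 2)))*15 = (7*(3*(-1)))*15 = (7*(-3))*15 = -21*15 = -315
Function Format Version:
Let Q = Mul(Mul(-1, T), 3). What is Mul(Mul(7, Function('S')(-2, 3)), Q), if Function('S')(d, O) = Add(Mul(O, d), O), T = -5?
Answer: -315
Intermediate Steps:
Function('S')(d, O) = Add(O, Mul(O, d))
Q = 15 (Q = Mul(Mul(-1, -5), 3) = Mul(5, 3) = 15)
Mul(Mul(7, Function('S')(-2, 3)), Q) = Mul(Mul(7, Mul(3, Add(1, -2))), 15) = Mul(Mul(7, Mul(3, -1)), 15) = Mul(Mul(7, -3), 15) = Mul(-21, 15) = -315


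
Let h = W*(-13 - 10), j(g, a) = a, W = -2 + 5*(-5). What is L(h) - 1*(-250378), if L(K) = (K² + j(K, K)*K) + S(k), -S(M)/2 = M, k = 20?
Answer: 1021620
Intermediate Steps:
S(M) = -2*M
W = -27 (W = -2 - 25 = -27)
h = 621 (h = -27*(-13 - 10) = -27*(-23) = 621)
L(K) = -40 + 2*K² (L(K) = (K² + K*K) - 2*20 = (K² + K²) - 40 = 2*K² - 40 = -40 + 2*K²)
L(h) - 1*(-250378) = (-40 + 2*621²) - 1*(-250378) = (-40 + 2*385641) + 250378 = (-40 + 771282) + 250378 = 771242 + 250378 = 1021620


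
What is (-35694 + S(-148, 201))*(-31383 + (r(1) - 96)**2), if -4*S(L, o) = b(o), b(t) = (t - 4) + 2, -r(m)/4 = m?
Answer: 3057234425/4 ≈ 7.6431e+8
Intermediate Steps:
r(m) = -4*m
b(t) = -2 + t (b(t) = (-4 + t) + 2 = -2 + t)
S(L, o) = 1/2 - o/4 (S(L, o) = -(-2 + o)/4 = 1/2 - o/4)
(-35694 + S(-148, 201))*(-31383 + (r(1) - 96)**2) = (-35694 + (1/2 - 1/4*201))*(-31383 + (-4*1 - 96)**2) = (-35694 + (1/2 - 201/4))*(-31383 + (-4 - 96)**2) = (-35694 - 199/4)*(-31383 + (-100)**2) = -142975*(-31383 + 10000)/4 = -142975/4*(-21383) = 3057234425/4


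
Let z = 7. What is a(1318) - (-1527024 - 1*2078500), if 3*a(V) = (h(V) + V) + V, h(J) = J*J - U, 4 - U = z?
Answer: 4185445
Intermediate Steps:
U = -3 (U = 4 - 1*7 = 4 - 7 = -3)
h(J) = 3 + J**2 (h(J) = J*J - 1*(-3) = J**2 + 3 = 3 + J**2)
a(V) = 1 + V**2/3 + 2*V/3 (a(V) = (((3 + V**2) + V) + V)/3 = ((3 + V + V**2) + V)/3 = (3 + V**2 + 2*V)/3 = 1 + V**2/3 + 2*V/3)
a(1318) - (-1527024 - 1*2078500) = (1 + (1/3)*1318**2 + (2/3)*1318) - (-1527024 - 1*2078500) = (1 + (1/3)*1737124 + 2636/3) - (-1527024 - 2078500) = (1 + 1737124/3 + 2636/3) - 1*(-3605524) = 579921 + 3605524 = 4185445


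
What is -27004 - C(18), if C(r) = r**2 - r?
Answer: -27310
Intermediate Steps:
-27004 - C(18) = -27004 - 18*(-1 + 18) = -27004 - 18*17 = -27004 - 1*306 = -27004 - 306 = -27310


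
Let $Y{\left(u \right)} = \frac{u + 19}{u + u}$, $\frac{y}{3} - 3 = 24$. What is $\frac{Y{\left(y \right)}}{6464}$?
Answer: $\frac{25}{261792} \approx 9.5496 \cdot 10^{-5}$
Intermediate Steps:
$y = 81$ ($y = 9 + 3 \cdot 24 = 9 + 72 = 81$)
$Y{\left(u \right)} = \frac{19 + u}{2 u}$
$\frac{Y{\left(y \right)}}{6464} = \frac{\frac{1}{2} \cdot \frac{1}{81} \left(19 + 81\right)}{6464} = \frac{1}{2} \cdot \frac{1}{81} \cdot 100 \cdot \frac{1}{6464} = \frac{50}{81} \cdot \frac{1}{6464} = \frac{25}{261792}$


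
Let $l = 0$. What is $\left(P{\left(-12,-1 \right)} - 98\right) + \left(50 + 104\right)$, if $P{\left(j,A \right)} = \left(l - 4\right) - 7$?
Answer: $45$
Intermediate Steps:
$P{\left(j,A \right)} = -11$ ($P{\left(j,A \right)} = \left(0 - 4\right) - 7 = -4 - 7 = -11$)
$\left(P{\left(-12,-1 \right)} - 98\right) + \left(50 + 104\right) = \left(-11 - 98\right) + \left(50 + 104\right) = -109 + 154 = 45$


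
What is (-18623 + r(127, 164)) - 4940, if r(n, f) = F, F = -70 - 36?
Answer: -23669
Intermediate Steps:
F = -106
r(n, f) = -106
(-18623 + r(127, 164)) - 4940 = (-18623 - 106) - 4940 = -18729 - 4940 = -23669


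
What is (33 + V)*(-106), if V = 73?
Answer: -11236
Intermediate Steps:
(33 + V)*(-106) = (33 + 73)*(-106) = 106*(-106) = -11236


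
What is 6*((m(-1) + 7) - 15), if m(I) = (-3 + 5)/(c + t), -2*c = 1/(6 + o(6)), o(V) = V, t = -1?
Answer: -1488/25 ≈ -59.520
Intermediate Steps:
c = -1/24 (c = -1/(2*(6 + 6)) = -1/2/12 = -1/2*1/12 = -1/24 ≈ -0.041667)
m(I) = -48/25 (m(I) = (-3 + 5)/(-1/24 - 1) = 2/(-25/24) = 2*(-24/25) = -48/25)
6*((m(-1) + 7) - 15) = 6*((-48/25 + 7) - 15) = 6*(127/25 - 15) = 6*(-248/25) = -1488/25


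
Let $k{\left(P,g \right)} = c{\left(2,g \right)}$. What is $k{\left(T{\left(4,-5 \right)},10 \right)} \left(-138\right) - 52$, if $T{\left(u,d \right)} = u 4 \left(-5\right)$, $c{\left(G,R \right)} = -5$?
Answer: $638$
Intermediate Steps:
$T{\left(u,d \right)} = - 20 u$ ($T{\left(u,d \right)} = 4 u \left(-5\right) = - 20 u$)
$k{\left(P,g \right)} = -5$
$k{\left(T{\left(4,-5 \right)},10 \right)} \left(-138\right) - 52 = \left(-5\right) \left(-138\right) - 52 = 690 - 52 = 638$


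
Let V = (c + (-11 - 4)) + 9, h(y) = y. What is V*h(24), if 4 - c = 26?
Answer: -672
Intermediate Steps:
c = -22 (c = 4 - 1*26 = 4 - 26 = -22)
V = -28 (V = (-22 + (-11 - 4)) + 9 = (-22 - 15) + 9 = -37 + 9 = -28)
V*h(24) = -28*24 = -672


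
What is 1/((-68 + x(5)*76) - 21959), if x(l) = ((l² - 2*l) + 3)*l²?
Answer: 1/12173 ≈ 8.2149e-5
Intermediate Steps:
x(l) = l²*(3 + l² - 2*l) (x(l) = (3 + l² - 2*l)*l² = l²*(3 + l² - 2*l))
1/((-68 + x(5)*76) - 21959) = 1/((-68 + (5²*(3 + 5² - 2*5))*76) - 21959) = 1/((-68 + (25*(3 + 25 - 10))*76) - 21959) = 1/((-68 + (25*18)*76) - 21959) = 1/((-68 + 450*76) - 21959) = 1/((-68 + 34200) - 21959) = 1/(34132 - 21959) = 1/12173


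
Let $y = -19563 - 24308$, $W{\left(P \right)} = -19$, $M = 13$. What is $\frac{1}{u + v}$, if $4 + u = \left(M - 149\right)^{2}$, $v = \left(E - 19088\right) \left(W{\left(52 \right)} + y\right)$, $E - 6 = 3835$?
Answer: $\frac{1}{669209322} \approx 1.4943 \cdot 10^{-9}$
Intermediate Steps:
$E = 3841$ ($E = 6 + 3835 = 3841$)
$y = -43871$
$v = 669190830$ ($v = \left(3841 - 19088\right) \left(-19 - 43871\right) = \left(-15247\right) \left(-43890\right) = 669190830$)
$u = 18492$ ($u = -4 + \left(13 - 149\right)^{2} = -4 + \left(-136\right)^{2} = -4 + 18496 = 18492$)
$\frac{1}{u + v} = \frac{1}{18492 + 669190830} = \frac{1}{669209322}$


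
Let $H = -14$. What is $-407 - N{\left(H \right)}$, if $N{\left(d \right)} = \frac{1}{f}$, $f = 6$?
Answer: $- \frac{2443}{6} \approx -407.17$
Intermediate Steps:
$N{\left(d \right)} = \frac{1}{6}$
$-407 - N{\left(H \right)} = -407 - \frac{1}{6} = - \frac{2443}{6}$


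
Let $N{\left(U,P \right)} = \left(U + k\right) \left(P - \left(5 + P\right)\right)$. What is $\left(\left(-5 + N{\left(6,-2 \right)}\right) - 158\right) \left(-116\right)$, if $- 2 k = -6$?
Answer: $24128$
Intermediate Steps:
$k = 3$ ($k = \left(- \frac{1}{2}\right) \left(-6\right) = 3$)
$N{\left(U,P \right)} = -15 - 5 U$ ($N{\left(U,P \right)} = \left(U + 3\right) \left(P - \left(5 + P\right)\right) = \left(3 + U\right) \left(-5\right) = -15 - 5 U$)
$\left(\left(-5 + N{\left(6,-2 \right)}\right) - 158\right) \left(-116\right) = \left(\left(-5 - 45\right) - 158\right) \left(-116\right) = \left(-50 - 158\right) \left(-116\right) = \left(-208\right) \left(-116\right) = 24128$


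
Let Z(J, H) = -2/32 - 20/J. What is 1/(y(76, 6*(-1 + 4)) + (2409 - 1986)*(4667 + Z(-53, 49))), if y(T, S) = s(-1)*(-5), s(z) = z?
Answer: 848/1674188749 ≈ 5.0651e-7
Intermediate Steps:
Z(J, H) = -1/16 - 20/J (Z(J, H) = -2*1/32 - 20/J = -1/16 - 20/J)
y(T, S) = 5 (y(T, S) = -1*(-5) = 5)
1/(y(76, 6*(-1 + 4)) + (2409 - 1986)*(4667 + Z(-53, 49))) = 1/(5 + (2409 - 1986)*(4667 + (1/16)*(-320 - 1*(-53))/(-53))) = 1/(5 + 423*(4667 + (1/16)*(-1/53)*(-320 + 53))) = 1/(5 + 423*(4667 + (1/16)*(-1/53)*(-267))) = 1/(5 + 423*(4667 + 267/848)) = 1/(5 + 423*(3957883/848)) = 1/(5 + 1674184509/848) = 1/(1674188749/848) = 848/1674188749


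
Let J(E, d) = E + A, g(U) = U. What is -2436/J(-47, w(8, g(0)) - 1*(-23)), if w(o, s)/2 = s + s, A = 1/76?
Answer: 185136/3571 ≈ 51.844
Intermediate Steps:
A = 1/76 ≈ 0.013158
w(o, s) = 4*s (w(o, s) = 2*(s + s) = 2*(2*s) = 4*s)
J(E, d) = 1/76 + E (J(E, d) = E + 1/76 = 1/76 + E)
-2436/J(-47, w(8, g(0)) - 1*(-23)) = -2436/(1/76 - 47) = -2436/(-3571/76) = -2436*(-76/3571) = 185136/3571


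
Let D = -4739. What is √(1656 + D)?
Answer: I*√3083 ≈ 55.525*I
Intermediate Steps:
√(1656 + D) = √(1656 - 4739) = √(-3083) = I*√3083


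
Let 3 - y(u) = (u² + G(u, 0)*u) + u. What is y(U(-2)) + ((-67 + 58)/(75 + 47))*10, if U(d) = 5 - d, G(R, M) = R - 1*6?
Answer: -3705/61 ≈ -60.738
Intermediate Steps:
G(R, M) = -6 + R (G(R, M) = R - 6 = -6 + R)
y(u) = 3 - u - u² - u*(-6 + u) (y(u) = 3 - ((u² + (-6 + u)*u) + u) = 3 - ((u² + u*(-6 + u)) + u) = 3 - (u + u² + u*(-6 + u)) = 3 + (-u - u² - u*(-6 + u)) = 3 - u - u² - u*(-6 + u))
y(U(-2)) + ((-67 + 58)/(75 + 47))*10 = (3 - 2*(5 - 1*(-2))² + 5*(5 - 1*(-2))) + ((-67 + 58)/(75 + 47))*10 = (3 - 2*(5 + 2)² + 5*(5 + 2)) - 9/122*10 = (3 - 2*7² + 5*7) - 9*1/122*10 = (3 - 2*49 + 35) - 9/122*10 = (3 - 98 + 35) - 45/61 = -60 - 45/61 = -3705/61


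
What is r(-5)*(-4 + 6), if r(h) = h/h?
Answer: 2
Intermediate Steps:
r(h) = 1
r(-5)*(-4 + 6) = 1*(-4 + 6) = 1*2 = 2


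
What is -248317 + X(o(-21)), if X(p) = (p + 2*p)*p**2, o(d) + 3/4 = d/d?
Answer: -15892285/64 ≈ -2.4832e+5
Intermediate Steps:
o(d) = 1/4 (o(d) = -3/4 + d/d = -3/4 + 1 = 1/4)
X(p) = 3*p**3 (X(p) = (3*p)*p**2 = 3*p**3)
-248317 + X(o(-21)) = -248317 + 3*(1/4)**3 = -248317 + 3*(1/64) = -248317 + 3/64 = -15892285/64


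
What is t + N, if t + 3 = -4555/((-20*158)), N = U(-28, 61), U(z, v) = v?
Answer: 37567/632 ≈ 59.441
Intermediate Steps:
N = 61
t = -985/632 (t = -3 - 4555/((-20*158)) = -3 - 4555/(-3160) = -3 - 4555*(-1/3160) = -3 + 911/632 = -985/632 ≈ -1.5585)
t + N = -985/632 + 61 = 37567/632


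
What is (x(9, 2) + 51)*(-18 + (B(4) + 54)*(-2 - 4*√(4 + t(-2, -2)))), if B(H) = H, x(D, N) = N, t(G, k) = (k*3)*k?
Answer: -56286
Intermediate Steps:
t(G, k) = 3*k² (t(G, k) = (3*k)*k = 3*k²)
(x(9, 2) + 51)*(-18 + (B(4) + 54)*(-2 - 4*√(4 + t(-2, -2)))) = (2 + 51)*(-18 + (4 + 54)*(-2 - 4*√(4 + 3*(-2)²))) = 53*(-18 + 58*(-2 - 4*√(4 + 3*4))) = 53*(-18 + 58*(-2 - 4*√(4 + 12))) = 53*(-18 + 58*(-2 - 4*√16)) = 53*(-18 + 58*(-2 - 4*4)) = 53*(-18 + 58*(-2 - 16)) = 53*(-18 + 58*(-18)) = 53*(-18 - 1044) = 53*(-1062) = -56286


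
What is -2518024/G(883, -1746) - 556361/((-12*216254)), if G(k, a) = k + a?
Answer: 6534873284695/2239526424 ≈ 2918.0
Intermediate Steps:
G(k, a) = a + k
-2518024/G(883, -1746) - 556361/((-12*216254)) = -2518024/(-1746 + 883) - 556361/((-12*216254)) = -2518024/(-863) - 556361/(-2595048) = -2518024*(-1/863) - 556361*(-1/2595048) = 2518024/863 + 556361/2595048 = 6534873284695/2239526424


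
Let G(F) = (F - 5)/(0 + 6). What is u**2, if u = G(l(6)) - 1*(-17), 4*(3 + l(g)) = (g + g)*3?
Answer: 10609/36 ≈ 294.69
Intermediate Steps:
l(g) = -3 + 3*g/2 (l(g) = -3 + ((g + g)*3)/4 = -3 + ((2*g)*3)/4 = -3 + (6*g)/4 = -3 + 3*g/2)
G(F) = -5/6 + F/6 (G(F) = (-5 + F)/6 = (-5 + F)*(1/6) = -5/6 + F/6)
u = 103/6 (u = (-5/6 + (-3 + (3/2)*6)/6) - 1*(-17) = (-5/6 + (-3 + 9)/6) + 17 = (-5/6 + (1/6)*6) + 17 = (-5/6 + 1) + 17 = 1/6 + 17 = 103/6 ≈ 17.167)
u**2 = (103/6)**2 = 10609/36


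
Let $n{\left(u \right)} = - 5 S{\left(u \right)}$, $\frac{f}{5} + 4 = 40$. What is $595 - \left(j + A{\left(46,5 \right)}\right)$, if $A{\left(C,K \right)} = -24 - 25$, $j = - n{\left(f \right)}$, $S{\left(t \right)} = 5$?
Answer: $619$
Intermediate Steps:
$f = 180$ ($f = -20 + 5 \cdot 40 = -20 + 200 = 180$)
$n{\left(u \right)} = -25$ ($n{\left(u \right)} = \left(-5\right) 5 = -25$)
$j = 25$ ($j = \left(-1\right) \left(-25\right) = 25$)
$A{\left(C,K \right)} = -49$ ($A{\left(C,K \right)} = -24 - 25 = -49$)
$595 - \left(j + A{\left(46,5 \right)}\right) = 595 - \left(25 - 49\right) = 595 - -24 = 595 + 24 = 619$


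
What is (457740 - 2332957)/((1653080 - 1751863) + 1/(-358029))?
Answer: 671382067293/35367178708 ≈ 18.983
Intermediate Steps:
(457740 - 2332957)/((1653080 - 1751863) + 1/(-358029)) = -1875217/(-98783 - 1/358029) = -1875217/(-35367178708/358029) = -1875217*(-358029/35367178708) = 671382067293/35367178708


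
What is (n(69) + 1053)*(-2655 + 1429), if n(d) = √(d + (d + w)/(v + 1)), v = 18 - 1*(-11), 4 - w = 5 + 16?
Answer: -1290978 - 1226*√15915/15 ≈ -1.3013e+6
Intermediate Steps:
w = -17 (w = 4 - (5 + 16) = 4 - 1*21 = 4 - 21 = -17)
v = 29 (v = 18 + 11 = 29)
n(d) = √(-17/30 + 31*d/30) (n(d) = √(d + (d - 17)/(29 + 1)) = √(d + (-17 + d)/30) = √(d + (-17 + d)*(1/30)) = √(d + (-17/30 + d/30)) = √(-17/30 + 31*d/30))
(n(69) + 1053)*(-2655 + 1429) = (√(-510 + 930*69)/30 + 1053)*(-2655 + 1429) = (√(-510 + 64170)/30 + 1053)*(-1226) = (√63660/30 + 1053)*(-1226) = ((2*√15915)/30 + 1053)*(-1226) = (√15915/15 + 1053)*(-1226) = (1053 + √15915/15)*(-1226) = -1290978 - 1226*√15915/15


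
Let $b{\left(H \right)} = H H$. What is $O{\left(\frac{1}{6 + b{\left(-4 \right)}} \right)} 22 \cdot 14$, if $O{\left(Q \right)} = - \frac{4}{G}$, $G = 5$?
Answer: $- \frac{1232}{5} \approx -246.4$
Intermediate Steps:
$b{\left(H \right)} = H^{2}$
$O{\left(Q \right)} = - \frac{4}{5}$
$O{\left(\frac{1}{6 + b{\left(-4 \right)}} \right)} 22 \cdot 14 = \left(- \frac{4}{5}\right) 22 \cdot 14 = \left(- \frac{88}{5}\right) 14 = - \frac{1232}{5}$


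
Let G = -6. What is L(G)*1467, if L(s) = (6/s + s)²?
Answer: 71883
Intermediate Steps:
L(s) = (s + 6/s)²
L(G)*1467 = ((6 + (-6)²)²/(-6)²)*1467 = ((6 + 36)²/36)*1467 = ((1/36)*42²)*1467 = ((1/36)*1764)*1467 = 49*1467 = 71883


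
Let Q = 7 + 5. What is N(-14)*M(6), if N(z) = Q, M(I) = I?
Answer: 72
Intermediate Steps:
Q = 12
N(z) = 12
N(-14)*M(6) = 12*6 = 72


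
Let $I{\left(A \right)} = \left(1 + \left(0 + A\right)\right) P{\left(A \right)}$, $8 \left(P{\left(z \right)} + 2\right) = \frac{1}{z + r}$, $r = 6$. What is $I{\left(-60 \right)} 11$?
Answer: $\frac{561385}{432} \approx 1299.5$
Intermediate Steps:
$P{\left(z \right)} = -2 + \frac{1}{8 \left(6 + z\right)}$ ($P{\left(z \right)} = -2 + \frac{1}{8 \left(z + 6\right)} = -2 + \frac{1}{8 \left(6 + z\right)}$)
$I{\left(A \right)} = \frac{\left(1 + A\right) \left(-95 - 16 A\right)}{8 \left(6 + A\right)}$ ($I{\left(A \right)} = \left(1 + \left(0 + A\right)\right) \frac{-95 - 16 A}{8 \left(6 + A\right)} = \left(1 + A\right) \frac{-95 - 16 A}{8 \left(6 + A\right)} = \frac{\left(1 + A\right) \left(-95 - 16 A\right)}{8 \left(6 + A\right)}$)
$I{\left(-60 \right)} 11 = - \frac{\left(1 - 60\right) \left(95 + 16 \left(-60\right)\right)}{48 + 8 \left(-60\right)} 11 = \left(-1\right) \frac{1}{48 - 480} \left(-59\right) \left(95 - 960\right) 11 = \left(-1\right) \frac{1}{-432} \left(-59\right) \left(-865\right) 11 = \left(-1\right) \left(- \frac{1}{432}\right) \left(-59\right) \left(-865\right) 11 = \frac{51035}{432} \cdot 11 = \frac{561385}{432}$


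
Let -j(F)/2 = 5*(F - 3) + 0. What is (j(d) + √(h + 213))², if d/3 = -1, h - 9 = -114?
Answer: 3708 + 720*√3 ≈ 4955.1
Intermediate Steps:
h = -105 (h = 9 - 114 = -105)
d = -3 (d = 3*(-1) = -3)
j(F) = 30 - 10*F (j(F) = -2*(5*(F - 3) + 0) = -2*(5*(-3 + F) + 0) = -2*((-15 + 5*F) + 0) = -2*(-15 + 5*F) = 30 - 10*F)
(j(d) + √(h + 213))² = ((30 - 10*(-3)) + √(-105 + 213))² = ((30 + 30) + √108)² = (60 + 6*√3)²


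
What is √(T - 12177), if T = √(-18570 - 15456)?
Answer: √(-12177 + I*√34026) ≈ 0.8358 + 110.35*I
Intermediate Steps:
T = I*√34026 (T = √(-34026) = I*√34026 ≈ 184.46*I)
√(T - 12177) = √(I*√34026 - 12177) = √(-12177 + I*√34026)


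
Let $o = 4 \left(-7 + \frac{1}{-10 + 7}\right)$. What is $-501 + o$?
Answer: $- \frac{1591}{3} \approx -530.33$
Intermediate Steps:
$o = - \frac{88}{3}$ ($o = 4 \left(-7 + \frac{1}{-3}\right) = 4 \left(-7 - \frac{1}{3}\right) = 4 \left(- \frac{22}{3}\right) = - \frac{88}{3} \approx -29.333$)
$-501 + o = -501 - \frac{88}{3} = - \frac{1591}{3}$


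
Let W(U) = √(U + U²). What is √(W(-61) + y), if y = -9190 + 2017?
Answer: √(-7173 + 2*√915) ≈ 84.336*I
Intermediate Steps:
y = -7173
√(W(-61) + y) = √(√(-61*(1 - 61)) - 7173) = √(√(-61*(-60)) - 7173) = √(√3660 - 7173) = √(2*√915 - 7173) = √(-7173 + 2*√915)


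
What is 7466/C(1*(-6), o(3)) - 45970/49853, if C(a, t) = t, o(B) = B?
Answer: 372064588/149559 ≈ 2487.7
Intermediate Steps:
7466/C(1*(-6), o(3)) - 45970/49853 = 7466/3 - 45970/49853 = 372064588/149559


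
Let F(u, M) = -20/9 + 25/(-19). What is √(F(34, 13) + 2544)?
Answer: √8253961/57 ≈ 50.403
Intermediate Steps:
F(u, M) = -605/171 (F(u, M) = -20*⅑ + 25*(-1/19) = -20/9 - 25/19 = -605/171)
√(F(34, 13) + 2544) = √(-605/171 + 2544) = √(434419/171) = √8253961/57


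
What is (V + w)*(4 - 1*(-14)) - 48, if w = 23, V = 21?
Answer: 744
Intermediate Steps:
(V + w)*(4 - 1*(-14)) - 48 = (21 + 23)*(4 - 1*(-14)) - 48 = 44*(4 + 14) - 48 = 44*18 - 48 = 792 - 48 = 744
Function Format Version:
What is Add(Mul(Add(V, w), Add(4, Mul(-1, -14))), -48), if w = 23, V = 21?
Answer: 744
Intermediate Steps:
Add(Mul(Add(V, w), Add(4, Mul(-1, -14))), -48) = Add(Mul(Add(21, 23), Add(4, Mul(-1, -14))), -48) = Add(Mul(44, Add(4, 14)), -48) = Add(Mul(44, 18), -48) = Add(792, -48) = 744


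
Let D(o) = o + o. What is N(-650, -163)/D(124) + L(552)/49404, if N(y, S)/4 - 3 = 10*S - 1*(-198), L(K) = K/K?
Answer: -35299127/1531524 ≈ -23.048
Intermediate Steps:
D(o) = 2*o
L(K) = 1
N(y, S) = 804 + 40*S (N(y, S) = 12 + 4*(10*S - 1*(-198)) = 12 + 4*(10*S + 198) = 12 + 4*(198 + 10*S) = 12 + (792 + 40*S) = 804 + 40*S)
N(-650, -163)/D(124) + L(552)/49404 = (804 + 40*(-163))/((2*124)) + 1/49404 = (804 - 6520)/248 + 1*(1/49404) = -5716*1/248 + 1/49404 = -1429/62 + 1/49404 = -35299127/1531524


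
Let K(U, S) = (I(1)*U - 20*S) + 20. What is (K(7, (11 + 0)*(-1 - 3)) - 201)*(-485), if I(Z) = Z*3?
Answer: -349200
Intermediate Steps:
I(Z) = 3*Z
K(U, S) = 20 - 20*S + 3*U (K(U, S) = ((3*1)*U - 20*S) + 20 = (3*U - 20*S) + 20 = (-20*S + 3*U) + 20 = 20 - 20*S + 3*U)
(K(7, (11 + 0)*(-1 - 3)) - 201)*(-485) = ((20 - 20*(11 + 0)*(-1 - 3) + 3*7) - 201)*(-485) = ((20 - 220*(-4) + 21) - 201)*(-485) = ((20 - 20*(-44) + 21) - 201)*(-485) = ((20 + 880 + 21) - 201)*(-485) = (921 - 201)*(-485) = 720*(-485) = -349200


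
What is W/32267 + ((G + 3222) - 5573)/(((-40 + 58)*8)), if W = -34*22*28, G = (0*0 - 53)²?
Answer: 5881175/2323224 ≈ 2.5315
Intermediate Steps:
G = 2809 (G = (0 - 53)² = (-53)² = 2809)
W = -20944 (W = -748*28 = -20944)
W/32267 + ((G + 3222) - 5573)/(((-40 + 58)*8)) = -20944/32267 + ((2809 + 3222) - 5573)/(((-40 + 58)*8)) = -20944*1/32267 + (6031 - 5573)/((18*8)) = -20944/32267 + 458/144 = -20944/32267 + 458*(1/144) = -20944/32267 + 229/72 = 5881175/2323224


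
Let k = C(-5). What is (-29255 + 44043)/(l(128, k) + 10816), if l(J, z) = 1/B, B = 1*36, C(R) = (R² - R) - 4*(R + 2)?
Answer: 532368/389377 ≈ 1.3672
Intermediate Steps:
C(R) = -8 + R² - 5*R (C(R) = (R² - R) - 4*(2 + R) = (R² - R) + (-8 - 4*R) = -8 + R² - 5*R)
k = 42 (k = -8 + (-5)² - 5*(-5) = -8 + 25 + 25 = 42)
B = 36
l(J, z) = 1/36
(-29255 + 44043)/(l(128, k) + 10816) = (-29255 + 44043)/(1/36 + 10816) = 14788/(389377/36) = 14788*(36/389377) = 532368/389377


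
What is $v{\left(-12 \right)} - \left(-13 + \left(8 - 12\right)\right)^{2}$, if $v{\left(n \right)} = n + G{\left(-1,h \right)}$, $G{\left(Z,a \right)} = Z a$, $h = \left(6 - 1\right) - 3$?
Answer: $-303$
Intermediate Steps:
$h = 2$ ($h = 5 - 3 = 2$)
$v{\left(n \right)} = -2 + n$ ($v{\left(n \right)} = n - 2 = -2 + n$)
$v{\left(-12 \right)} - \left(-13 + \left(8 - 12\right)\right)^{2} = \left(-2 - 12\right) - \left(-13 + \left(8 - 12\right)\right)^{2} = -14 - \left(-13 - 4\right)^{2} = -14 - \left(-17\right)^{2} = -14 - 289 = -303$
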